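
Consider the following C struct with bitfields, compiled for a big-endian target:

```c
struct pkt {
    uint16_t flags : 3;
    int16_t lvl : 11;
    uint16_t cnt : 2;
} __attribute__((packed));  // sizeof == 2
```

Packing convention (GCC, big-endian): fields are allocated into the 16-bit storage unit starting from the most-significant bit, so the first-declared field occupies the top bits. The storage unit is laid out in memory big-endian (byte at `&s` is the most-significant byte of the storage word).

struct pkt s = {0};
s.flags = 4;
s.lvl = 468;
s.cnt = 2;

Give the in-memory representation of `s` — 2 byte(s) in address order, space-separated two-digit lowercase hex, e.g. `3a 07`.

87 52

flags:3 = 4 → 0x4 << 13 → word 0x8000
lvl:11 = 468 → 0x1d4 << 2 → word 0x8750
cnt:2 = 2 → 0x2 << 0 → word 0x8752
word = 0x8752 → big-endian bytes:
  [0]=0x87  [1]=0x52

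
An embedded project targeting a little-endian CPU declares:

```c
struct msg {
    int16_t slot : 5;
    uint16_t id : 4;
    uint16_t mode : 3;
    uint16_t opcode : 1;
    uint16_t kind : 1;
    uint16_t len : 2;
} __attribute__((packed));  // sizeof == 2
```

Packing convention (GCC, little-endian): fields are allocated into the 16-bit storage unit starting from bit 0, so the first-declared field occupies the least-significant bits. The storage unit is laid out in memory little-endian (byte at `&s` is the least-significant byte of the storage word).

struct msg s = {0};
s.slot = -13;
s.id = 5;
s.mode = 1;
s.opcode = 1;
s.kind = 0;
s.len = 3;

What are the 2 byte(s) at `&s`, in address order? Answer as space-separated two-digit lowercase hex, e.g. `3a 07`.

b3 d2

slot (5b) val=-13 bits=0x13 at bit 0: 0x0013
id (4b) val=5 bits=0x5 at bit 5: 0x00b3
mode (3b) val=1 bits=0x1 at bit 9: 0x02b3
opcode (1b) val=1 bits=0x1 at bit 12: 0x12b3
kind (1b) val=0 bits=0x0 at bit 13: 0x12b3
len (2b) val=3 bits=0x3 at bit 14: 0xd2b3
word = 0xd2b3 → little-endian bytes:
  [0]=0xb3  [1]=0xd2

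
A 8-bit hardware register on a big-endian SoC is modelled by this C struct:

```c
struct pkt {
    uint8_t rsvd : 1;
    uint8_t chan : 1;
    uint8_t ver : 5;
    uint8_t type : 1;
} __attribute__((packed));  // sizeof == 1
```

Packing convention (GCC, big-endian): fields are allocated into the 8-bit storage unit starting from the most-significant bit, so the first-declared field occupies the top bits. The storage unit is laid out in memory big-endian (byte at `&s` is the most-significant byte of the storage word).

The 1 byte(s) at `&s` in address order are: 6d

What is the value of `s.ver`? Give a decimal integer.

22

[0]=0x6d (big-endian) → word 0x6d
rsvd [7+:1] = (word>>7) & 0x1 = 0
chan [6+:1] = (word>>6) & 0x1 = 1
ver [1+:5] = (word>>1) & 0x1f = 22  ←
type [0+:1] = (word>>0) & 0x1 = 1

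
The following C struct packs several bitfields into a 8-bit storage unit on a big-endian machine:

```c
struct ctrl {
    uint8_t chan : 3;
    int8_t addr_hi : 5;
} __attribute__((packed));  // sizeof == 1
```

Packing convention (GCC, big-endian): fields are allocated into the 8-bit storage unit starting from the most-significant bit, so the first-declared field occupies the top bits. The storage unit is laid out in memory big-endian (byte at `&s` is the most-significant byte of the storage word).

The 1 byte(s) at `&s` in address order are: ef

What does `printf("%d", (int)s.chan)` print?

7

[0]=0xef (big-endian) → word 0xef
chan [5+:3] = (word>>5) & 0x7 = 7  ←
addr_hi [0+:5] = (word>>0) & 0x1f = 15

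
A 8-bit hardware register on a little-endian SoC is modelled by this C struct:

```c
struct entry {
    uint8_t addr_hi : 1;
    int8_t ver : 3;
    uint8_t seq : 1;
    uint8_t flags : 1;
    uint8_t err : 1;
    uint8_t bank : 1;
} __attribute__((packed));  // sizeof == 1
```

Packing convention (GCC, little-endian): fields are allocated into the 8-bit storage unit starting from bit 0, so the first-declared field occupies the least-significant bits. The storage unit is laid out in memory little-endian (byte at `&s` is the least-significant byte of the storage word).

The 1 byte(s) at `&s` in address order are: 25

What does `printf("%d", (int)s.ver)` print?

[0]=0x25 (little-endian) → word 0x25
addr_hi [0+:1] = (word>>0) & 0x1 = 1
ver [1+:3] = (word>>1) & 0x7 = 2  ←
seq [4+:1] = (word>>4) & 0x1 = 0
flags [5+:1] = (word>>5) & 0x1 = 1
err [6+:1] = (word>>6) & 0x1 = 0
bank [7+:1] = (word>>7) & 0x1 = 0
ver signed 3b, MSB=0: value = 2

2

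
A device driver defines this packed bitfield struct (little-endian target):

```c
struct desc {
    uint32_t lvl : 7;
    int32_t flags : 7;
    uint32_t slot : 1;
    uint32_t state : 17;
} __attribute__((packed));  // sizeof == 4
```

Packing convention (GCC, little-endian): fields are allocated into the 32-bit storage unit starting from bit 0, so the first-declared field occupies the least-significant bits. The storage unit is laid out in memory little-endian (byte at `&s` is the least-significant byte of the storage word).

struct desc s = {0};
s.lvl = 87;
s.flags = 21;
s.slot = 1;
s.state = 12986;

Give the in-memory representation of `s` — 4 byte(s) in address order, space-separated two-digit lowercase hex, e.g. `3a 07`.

lvl:7 = 87 → 0x57 << 0 → word 0x00000057
flags:7 = 21 → 0x15 << 7 → word 0x00000ad7
slot:1 = 1 → 0x1 << 14 → word 0x00004ad7
state:17 = 12986 → 0x32ba << 15 → word 0x195d4ad7
word = 0x195d4ad7 → little-endian bytes:
  [0]=0xd7  [1]=0x4a  [2]=0x5d  [3]=0x19

d7 4a 5d 19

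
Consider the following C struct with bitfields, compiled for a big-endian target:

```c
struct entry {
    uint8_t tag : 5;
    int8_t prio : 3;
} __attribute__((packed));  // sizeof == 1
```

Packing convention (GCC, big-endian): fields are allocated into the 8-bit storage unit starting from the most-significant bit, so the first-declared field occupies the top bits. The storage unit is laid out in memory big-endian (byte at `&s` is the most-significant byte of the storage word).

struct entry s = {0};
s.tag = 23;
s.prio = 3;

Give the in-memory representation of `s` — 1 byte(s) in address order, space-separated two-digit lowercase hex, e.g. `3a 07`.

tag:5 = 23 → 0x17 << 3 → word 0xb8
prio:3 = 3 → 0x3 << 0 → word 0xbb
word = 0xbb → big-endian bytes:
  [0]=0xbb

bb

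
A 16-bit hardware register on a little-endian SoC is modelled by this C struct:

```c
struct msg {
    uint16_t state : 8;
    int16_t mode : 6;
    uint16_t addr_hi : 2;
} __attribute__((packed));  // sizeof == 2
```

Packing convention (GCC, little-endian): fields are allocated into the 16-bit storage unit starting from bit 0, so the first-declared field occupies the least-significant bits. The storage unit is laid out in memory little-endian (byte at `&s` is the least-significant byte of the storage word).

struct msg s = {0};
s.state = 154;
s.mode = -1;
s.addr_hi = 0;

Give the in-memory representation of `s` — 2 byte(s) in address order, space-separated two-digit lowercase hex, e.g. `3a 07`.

9a 3f

state:8 = 154 → 0x9a << 0 → word 0x009a
mode:6 = -1 → 0x3f << 8 → word 0x3f9a
addr_hi:2 = 0 → 0x0 << 14 → word 0x3f9a
word = 0x3f9a → little-endian bytes:
  [0]=0x9a  [1]=0x3f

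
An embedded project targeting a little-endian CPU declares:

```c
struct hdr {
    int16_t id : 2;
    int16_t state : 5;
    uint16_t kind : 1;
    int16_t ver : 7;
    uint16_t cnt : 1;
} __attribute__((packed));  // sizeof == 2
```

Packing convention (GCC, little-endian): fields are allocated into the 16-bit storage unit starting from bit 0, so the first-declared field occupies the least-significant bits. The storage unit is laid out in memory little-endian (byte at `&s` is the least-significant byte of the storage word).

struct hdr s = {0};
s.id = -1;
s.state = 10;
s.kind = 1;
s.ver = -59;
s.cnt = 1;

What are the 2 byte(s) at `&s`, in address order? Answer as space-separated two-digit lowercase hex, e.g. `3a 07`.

id (2b) val=-1 bits=0x3 at bit 0: 0x0003
state (5b) val=10 bits=0xa at bit 2: 0x002b
kind (1b) val=1 bits=0x1 at bit 7: 0x00ab
ver (7b) val=-59 bits=0x45 at bit 8: 0x45ab
cnt (1b) val=1 bits=0x1 at bit 15: 0xc5ab
word = 0xc5ab → little-endian bytes:
  [0]=0xab  [1]=0xc5

ab c5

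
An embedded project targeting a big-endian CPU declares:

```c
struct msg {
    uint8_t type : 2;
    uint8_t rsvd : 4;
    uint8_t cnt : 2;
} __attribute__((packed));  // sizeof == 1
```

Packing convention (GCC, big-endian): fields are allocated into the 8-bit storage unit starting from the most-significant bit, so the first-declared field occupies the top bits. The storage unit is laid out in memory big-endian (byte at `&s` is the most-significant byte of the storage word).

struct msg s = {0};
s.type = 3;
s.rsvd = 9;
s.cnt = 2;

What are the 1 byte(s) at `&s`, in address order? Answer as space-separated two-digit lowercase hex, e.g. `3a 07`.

type:2 = 3 → 0x3 << 6 → word 0xc0
rsvd:4 = 9 → 0x9 << 2 → word 0xe4
cnt:2 = 2 → 0x2 << 0 → word 0xe6
word = 0xe6 → big-endian bytes:
  [0]=0xe6

e6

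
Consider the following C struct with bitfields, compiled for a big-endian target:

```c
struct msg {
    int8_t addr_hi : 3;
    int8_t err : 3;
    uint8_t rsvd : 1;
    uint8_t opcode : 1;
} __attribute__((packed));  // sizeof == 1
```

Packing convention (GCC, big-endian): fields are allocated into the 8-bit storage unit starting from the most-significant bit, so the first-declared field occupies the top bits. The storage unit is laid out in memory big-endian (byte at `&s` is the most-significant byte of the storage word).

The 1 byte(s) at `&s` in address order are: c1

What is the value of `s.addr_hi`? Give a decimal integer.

-2

[0]=0xc1 (big-endian) → word 0xc1
addr_hi:3 @ bit 5 → (0xc1>>5)&0x7 = 0x6  ←
err:3 @ bit 2 → (0xc1>>2)&0x7 = 0x0
rsvd:1 @ bit 1 → (0xc1>>1)&0x1 = 0x0
opcode:1 @ bit 0 → (0xc1>>0)&0x1 = 0x1
addr_hi signed 3b, MSB=1: 6 - 8 = -2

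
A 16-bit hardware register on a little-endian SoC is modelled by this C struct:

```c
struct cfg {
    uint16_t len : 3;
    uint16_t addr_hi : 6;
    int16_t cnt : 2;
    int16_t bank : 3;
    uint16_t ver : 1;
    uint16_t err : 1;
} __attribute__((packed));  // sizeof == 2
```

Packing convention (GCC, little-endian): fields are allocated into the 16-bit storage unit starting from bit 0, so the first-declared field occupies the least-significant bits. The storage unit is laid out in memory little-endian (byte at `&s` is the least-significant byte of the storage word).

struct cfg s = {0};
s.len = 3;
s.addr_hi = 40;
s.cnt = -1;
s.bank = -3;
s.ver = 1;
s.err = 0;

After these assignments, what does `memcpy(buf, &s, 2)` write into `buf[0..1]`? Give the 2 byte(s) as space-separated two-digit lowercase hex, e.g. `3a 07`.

[0+:3] len=3 & 0x7 = 0x3; word=0x0003
[3+:6] addr_hi=40 & 0x3f = 0x28; word=0x0143
[9+:2] cnt=-1 & 0x3 = 0x3; word=0x0743
[11+:3] bank=-3 & 0x7 = 0x5; word=0x2f43
[14+:1] ver=1 & 0x1 = 0x1; word=0x6f43
[15+:1] err=0 & 0x1 = 0x0; word=0x6f43
word = 0x6f43 → little-endian bytes:
  [0]=0x43  [1]=0x6f

43 6f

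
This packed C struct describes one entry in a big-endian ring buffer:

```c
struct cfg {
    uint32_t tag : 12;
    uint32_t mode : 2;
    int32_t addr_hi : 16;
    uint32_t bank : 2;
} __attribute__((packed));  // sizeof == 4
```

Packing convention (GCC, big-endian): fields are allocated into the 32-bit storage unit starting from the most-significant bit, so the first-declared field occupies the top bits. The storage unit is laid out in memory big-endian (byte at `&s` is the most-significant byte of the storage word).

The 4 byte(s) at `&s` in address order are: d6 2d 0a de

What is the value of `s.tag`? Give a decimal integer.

[0]=0xd6 [1]=0x2d [2]=0x0a [3]=0xde (big-endian) → word 0xd62d0ade
tag:12 @ bit 20 → (0xd62d0ade>>20)&0xfff = 0xd62  ←
mode:2 @ bit 18 → (0xd62d0ade>>18)&0x3 = 0x3
addr_hi:16 @ bit 2 → (0xd62d0ade>>2)&0xffff = 0x42b7
bank:2 @ bit 0 → (0xd62d0ade>>0)&0x3 = 0x2

3426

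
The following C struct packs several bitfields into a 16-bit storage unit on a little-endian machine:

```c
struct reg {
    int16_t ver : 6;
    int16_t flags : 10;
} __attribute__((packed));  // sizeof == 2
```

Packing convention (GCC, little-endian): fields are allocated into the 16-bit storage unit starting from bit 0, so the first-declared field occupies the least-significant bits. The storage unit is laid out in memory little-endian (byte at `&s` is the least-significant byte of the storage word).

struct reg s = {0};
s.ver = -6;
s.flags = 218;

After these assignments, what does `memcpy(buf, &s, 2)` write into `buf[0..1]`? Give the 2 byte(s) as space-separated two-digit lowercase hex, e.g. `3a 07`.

[0+:6] ver=-6 & 0x3f = 0x3a; word=0x003a
[6+:10] flags=218 & 0x3ff = 0xda; word=0x36ba
word = 0x36ba → little-endian bytes:
  [0]=0xba  [1]=0x36

ba 36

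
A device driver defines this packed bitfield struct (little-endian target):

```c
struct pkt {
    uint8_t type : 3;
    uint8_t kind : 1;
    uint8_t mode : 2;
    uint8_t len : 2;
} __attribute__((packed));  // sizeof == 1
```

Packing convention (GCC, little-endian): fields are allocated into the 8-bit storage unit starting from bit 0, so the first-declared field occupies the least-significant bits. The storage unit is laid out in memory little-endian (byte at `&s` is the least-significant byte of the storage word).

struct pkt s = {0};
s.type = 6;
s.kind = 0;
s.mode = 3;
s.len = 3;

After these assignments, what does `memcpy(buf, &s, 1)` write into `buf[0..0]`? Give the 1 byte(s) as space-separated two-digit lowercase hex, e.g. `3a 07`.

f6

type:3 = 6 → 0x6 << 0 → word 0x06
kind:1 = 0 → 0x0 << 3 → word 0x06
mode:2 = 3 → 0x3 << 4 → word 0x36
len:2 = 3 → 0x3 << 6 → word 0xf6
word = 0xf6 → little-endian bytes:
  [0]=0xf6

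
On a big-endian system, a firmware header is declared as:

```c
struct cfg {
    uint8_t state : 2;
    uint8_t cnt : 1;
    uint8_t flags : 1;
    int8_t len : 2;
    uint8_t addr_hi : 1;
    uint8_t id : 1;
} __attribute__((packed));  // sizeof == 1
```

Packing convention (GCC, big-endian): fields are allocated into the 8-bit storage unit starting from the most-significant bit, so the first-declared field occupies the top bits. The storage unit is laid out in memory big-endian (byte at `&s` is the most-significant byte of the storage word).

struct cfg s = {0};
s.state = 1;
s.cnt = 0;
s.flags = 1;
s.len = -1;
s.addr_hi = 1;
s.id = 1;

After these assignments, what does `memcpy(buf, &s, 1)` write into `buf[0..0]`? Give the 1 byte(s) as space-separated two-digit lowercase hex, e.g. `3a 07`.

5f

state:2 = 1 → 0x1 << 6 → word 0x40
cnt:1 = 0 → 0x0 << 5 → word 0x40
flags:1 = 1 → 0x1 << 4 → word 0x50
len:2 = -1 → 0x3 << 2 → word 0x5c
addr_hi:1 = 1 → 0x1 << 1 → word 0x5e
id:1 = 1 → 0x1 << 0 → word 0x5f
word = 0x5f → big-endian bytes:
  [0]=0x5f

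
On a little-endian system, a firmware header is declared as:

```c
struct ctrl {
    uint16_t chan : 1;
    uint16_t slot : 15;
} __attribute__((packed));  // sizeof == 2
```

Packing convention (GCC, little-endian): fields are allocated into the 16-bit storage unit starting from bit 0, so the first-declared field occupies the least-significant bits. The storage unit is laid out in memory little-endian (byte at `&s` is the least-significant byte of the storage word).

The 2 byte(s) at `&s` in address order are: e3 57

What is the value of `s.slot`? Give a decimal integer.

11249

[0]=0xe3 [1]=0x57 (little-endian) → word 0x57e3
chan:1 @ bit 0 → (0x57e3>>0)&0x1 = 0x1
slot:15 @ bit 1 → (0x57e3>>1)&0x7fff = 0x2bf1  ←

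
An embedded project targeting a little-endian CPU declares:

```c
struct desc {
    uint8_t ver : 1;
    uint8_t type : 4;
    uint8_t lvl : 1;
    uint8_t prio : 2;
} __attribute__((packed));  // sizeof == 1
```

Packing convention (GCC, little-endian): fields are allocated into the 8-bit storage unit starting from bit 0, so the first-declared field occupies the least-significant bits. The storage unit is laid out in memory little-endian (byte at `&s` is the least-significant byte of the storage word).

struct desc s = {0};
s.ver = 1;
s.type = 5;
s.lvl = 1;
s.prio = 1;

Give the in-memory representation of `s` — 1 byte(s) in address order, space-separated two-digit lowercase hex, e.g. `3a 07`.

6b

[0+:1] ver=1 & 0x1 = 0x1; word=0x01
[1+:4] type=5 & 0xf = 0x5; word=0x0b
[5+:1] lvl=1 & 0x1 = 0x1; word=0x2b
[6+:2] prio=1 & 0x3 = 0x1; word=0x6b
word = 0x6b → little-endian bytes:
  [0]=0x6b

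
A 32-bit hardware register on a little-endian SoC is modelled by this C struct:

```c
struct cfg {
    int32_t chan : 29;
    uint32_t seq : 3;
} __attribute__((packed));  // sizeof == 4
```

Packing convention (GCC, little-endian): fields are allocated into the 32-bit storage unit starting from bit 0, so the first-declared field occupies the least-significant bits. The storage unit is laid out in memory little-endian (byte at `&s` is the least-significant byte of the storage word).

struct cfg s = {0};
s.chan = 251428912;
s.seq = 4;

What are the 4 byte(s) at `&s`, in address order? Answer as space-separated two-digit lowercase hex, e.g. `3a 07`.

30 80 fc 8e

[0+:29] chan=251428912 & 0x1fffffff = 0xefc8030; word=0x0efc8030
[29+:3] seq=4 & 0x7 = 0x4; word=0x8efc8030
word = 0x8efc8030 → little-endian bytes:
  [0]=0x30  [1]=0x80  [2]=0xfc  [3]=0x8e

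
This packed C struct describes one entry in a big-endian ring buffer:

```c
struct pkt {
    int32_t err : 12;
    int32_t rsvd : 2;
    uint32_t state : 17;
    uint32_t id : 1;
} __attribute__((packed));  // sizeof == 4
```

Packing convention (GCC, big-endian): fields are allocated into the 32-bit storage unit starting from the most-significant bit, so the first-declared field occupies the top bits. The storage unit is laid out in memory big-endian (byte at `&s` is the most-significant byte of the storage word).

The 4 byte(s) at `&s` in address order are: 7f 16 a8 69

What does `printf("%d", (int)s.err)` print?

[0]=0x7f [1]=0x16 [2]=0xa8 [3]=0x69 (big-endian) → word 0x7f16a869
err [20+:12] = (word>>20) & 0xfff = 2033  ←
rsvd [18+:2] = (word>>18) & 0x3 = 1
state [1+:17] = (word>>1) & 0x1ffff = 87092
id [0+:1] = (word>>0) & 0x1 = 1
err signed 12b, MSB=0: value = 2033

2033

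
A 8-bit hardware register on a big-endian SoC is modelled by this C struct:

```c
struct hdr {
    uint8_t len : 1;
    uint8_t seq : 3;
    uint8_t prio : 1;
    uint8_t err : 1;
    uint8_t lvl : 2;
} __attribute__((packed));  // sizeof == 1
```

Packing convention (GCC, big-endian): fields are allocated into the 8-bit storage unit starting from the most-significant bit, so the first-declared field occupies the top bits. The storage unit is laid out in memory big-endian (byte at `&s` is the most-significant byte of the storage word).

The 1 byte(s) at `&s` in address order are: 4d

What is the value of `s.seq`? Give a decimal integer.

4

[0]=0x4d (big-endian) → word 0x4d
len:1 @ bit 7 → (0x4d>>7)&0x1 = 0x0
seq:3 @ bit 4 → (0x4d>>4)&0x7 = 0x4  ←
prio:1 @ bit 3 → (0x4d>>3)&0x1 = 0x1
err:1 @ bit 2 → (0x4d>>2)&0x1 = 0x1
lvl:2 @ bit 0 → (0x4d>>0)&0x3 = 0x1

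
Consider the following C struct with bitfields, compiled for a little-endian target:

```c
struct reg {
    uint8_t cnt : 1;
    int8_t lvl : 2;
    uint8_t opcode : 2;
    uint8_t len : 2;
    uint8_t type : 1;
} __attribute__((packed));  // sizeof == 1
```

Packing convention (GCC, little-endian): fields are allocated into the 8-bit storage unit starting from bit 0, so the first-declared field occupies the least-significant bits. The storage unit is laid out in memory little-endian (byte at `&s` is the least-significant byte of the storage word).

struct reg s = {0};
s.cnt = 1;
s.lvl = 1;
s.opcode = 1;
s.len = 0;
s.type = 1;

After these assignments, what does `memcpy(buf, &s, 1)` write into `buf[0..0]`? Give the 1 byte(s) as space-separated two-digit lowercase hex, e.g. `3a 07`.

cnt (1b) val=1 bits=0x1 at bit 0: 0x01
lvl (2b) val=1 bits=0x1 at bit 1: 0x03
opcode (2b) val=1 bits=0x1 at bit 3: 0x0b
len (2b) val=0 bits=0x0 at bit 5: 0x0b
type (1b) val=1 bits=0x1 at bit 7: 0x8b
word = 0x8b → little-endian bytes:
  [0]=0x8b

8b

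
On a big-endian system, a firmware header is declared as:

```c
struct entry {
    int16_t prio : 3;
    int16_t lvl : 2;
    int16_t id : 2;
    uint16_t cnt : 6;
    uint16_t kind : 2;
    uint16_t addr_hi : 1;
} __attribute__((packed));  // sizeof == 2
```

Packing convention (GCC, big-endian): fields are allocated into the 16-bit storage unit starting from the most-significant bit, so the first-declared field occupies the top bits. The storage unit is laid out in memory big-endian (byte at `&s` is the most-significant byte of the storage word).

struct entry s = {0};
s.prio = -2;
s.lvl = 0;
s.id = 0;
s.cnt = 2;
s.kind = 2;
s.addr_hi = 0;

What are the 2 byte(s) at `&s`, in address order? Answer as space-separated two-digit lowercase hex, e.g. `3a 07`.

c0 14

prio:3 = -2 → 0x6 << 13 → word 0xc000
lvl:2 = 0 → 0x0 << 11 → word 0xc000
id:2 = 0 → 0x0 << 9 → word 0xc000
cnt:6 = 2 → 0x2 << 3 → word 0xc010
kind:2 = 2 → 0x2 << 1 → word 0xc014
addr_hi:1 = 0 → 0x0 << 0 → word 0xc014
word = 0xc014 → big-endian bytes:
  [0]=0xc0  [1]=0x14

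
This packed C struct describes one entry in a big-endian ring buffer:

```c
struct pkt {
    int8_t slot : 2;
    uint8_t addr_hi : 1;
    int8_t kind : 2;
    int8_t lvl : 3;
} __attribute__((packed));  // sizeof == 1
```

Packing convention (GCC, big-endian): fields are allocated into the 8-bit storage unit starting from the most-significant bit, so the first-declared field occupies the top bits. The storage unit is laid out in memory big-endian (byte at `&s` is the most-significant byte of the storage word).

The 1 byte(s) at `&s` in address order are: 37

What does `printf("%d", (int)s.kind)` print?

-2

[0]=0x37 (big-endian) → word 0x37
slot [6+:2] = (word>>6) & 0x3 = 0
addr_hi [5+:1] = (word>>5) & 0x1 = 1
kind [3+:2] = (word>>3) & 0x3 = 2  ←
lvl [0+:3] = (word>>0) & 0x7 = 7
kind signed 2b, MSB=1: 2 - 4 = -2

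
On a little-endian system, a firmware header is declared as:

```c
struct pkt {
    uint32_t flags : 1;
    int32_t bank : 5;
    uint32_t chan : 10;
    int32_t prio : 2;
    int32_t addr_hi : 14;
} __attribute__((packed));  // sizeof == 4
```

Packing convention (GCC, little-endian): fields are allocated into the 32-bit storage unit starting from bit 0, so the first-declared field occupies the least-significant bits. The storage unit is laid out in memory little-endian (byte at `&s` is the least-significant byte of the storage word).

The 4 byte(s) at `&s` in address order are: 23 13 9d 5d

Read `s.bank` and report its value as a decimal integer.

[0]=0x23 [1]=0x13 [2]=0x9d [3]=0x5d (little-endian) → word 0x5d9d1323
flags [0+:1] = (word>>0) & 0x1 = 1
bank [1+:5] = (word>>1) & 0x1f = 17  ←
chan [6+:10] = (word>>6) & 0x3ff = 76
prio [16+:2] = (word>>16) & 0x3 = 1
addr_hi [18+:14] = (word>>18) & 0x3fff = 5991
bank signed 5b, MSB=1: 17 - 32 = -15

-15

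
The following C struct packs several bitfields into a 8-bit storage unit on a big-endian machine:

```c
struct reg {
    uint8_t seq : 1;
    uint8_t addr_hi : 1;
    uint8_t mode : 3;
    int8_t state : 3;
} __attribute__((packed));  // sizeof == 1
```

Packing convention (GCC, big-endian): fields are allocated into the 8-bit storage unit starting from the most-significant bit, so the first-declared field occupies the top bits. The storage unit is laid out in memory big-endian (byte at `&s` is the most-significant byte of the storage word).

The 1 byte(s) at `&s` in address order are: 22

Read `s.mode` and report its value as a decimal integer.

4

[0]=0x22 (big-endian) → word 0x22
seq:1 @ bit 7 → (0x22>>7)&0x1 = 0x0
addr_hi:1 @ bit 6 → (0x22>>6)&0x1 = 0x0
mode:3 @ bit 3 → (0x22>>3)&0x7 = 0x4  ←
state:3 @ bit 0 → (0x22>>0)&0x7 = 0x2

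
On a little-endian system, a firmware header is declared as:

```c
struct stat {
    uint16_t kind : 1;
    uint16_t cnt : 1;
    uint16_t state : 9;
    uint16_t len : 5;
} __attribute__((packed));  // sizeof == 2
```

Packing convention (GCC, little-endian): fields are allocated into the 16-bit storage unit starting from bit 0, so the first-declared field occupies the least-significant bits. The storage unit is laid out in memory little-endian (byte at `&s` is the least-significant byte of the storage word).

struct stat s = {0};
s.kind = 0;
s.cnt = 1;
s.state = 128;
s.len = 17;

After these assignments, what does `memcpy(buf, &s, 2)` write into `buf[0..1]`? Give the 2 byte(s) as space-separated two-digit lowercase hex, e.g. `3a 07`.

[0+:1] kind=0 & 0x1 = 0x0; word=0x0000
[1+:1] cnt=1 & 0x1 = 0x1; word=0x0002
[2+:9] state=128 & 0x1ff = 0x80; word=0x0202
[11+:5] len=17 & 0x1f = 0x11; word=0x8a02
word = 0x8a02 → little-endian bytes:
  [0]=0x02  [1]=0x8a

02 8a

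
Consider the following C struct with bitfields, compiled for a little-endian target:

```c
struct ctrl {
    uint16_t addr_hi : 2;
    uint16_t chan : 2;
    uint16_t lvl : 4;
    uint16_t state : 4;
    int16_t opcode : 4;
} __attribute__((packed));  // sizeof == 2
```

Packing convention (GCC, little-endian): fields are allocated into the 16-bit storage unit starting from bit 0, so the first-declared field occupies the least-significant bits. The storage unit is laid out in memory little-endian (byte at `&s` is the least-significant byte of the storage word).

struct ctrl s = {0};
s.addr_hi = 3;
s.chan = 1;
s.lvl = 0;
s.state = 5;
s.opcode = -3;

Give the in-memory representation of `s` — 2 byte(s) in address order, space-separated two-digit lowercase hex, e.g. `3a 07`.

addr_hi:2 = 3 → 0x3 << 0 → word 0x0003
chan:2 = 1 → 0x1 << 2 → word 0x0007
lvl:4 = 0 → 0x0 << 4 → word 0x0007
state:4 = 5 → 0x5 << 8 → word 0x0507
opcode:4 = -3 → 0xd << 12 → word 0xd507
word = 0xd507 → little-endian bytes:
  [0]=0x07  [1]=0xd5

07 d5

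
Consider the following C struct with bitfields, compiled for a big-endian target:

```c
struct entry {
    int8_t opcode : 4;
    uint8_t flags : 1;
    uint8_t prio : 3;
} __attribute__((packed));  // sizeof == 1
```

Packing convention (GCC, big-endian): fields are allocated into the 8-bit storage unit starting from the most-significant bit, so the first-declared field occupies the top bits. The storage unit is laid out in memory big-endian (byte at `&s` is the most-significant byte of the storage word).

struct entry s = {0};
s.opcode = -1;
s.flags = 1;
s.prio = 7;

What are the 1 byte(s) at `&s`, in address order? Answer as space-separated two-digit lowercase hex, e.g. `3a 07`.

ff

[4+:4] opcode=-1 & 0xf = 0xf; word=0xf0
[3+:1] flags=1 & 0x1 = 0x1; word=0xf8
[0+:3] prio=7 & 0x7 = 0x7; word=0xff
word = 0xff → big-endian bytes:
  [0]=0xff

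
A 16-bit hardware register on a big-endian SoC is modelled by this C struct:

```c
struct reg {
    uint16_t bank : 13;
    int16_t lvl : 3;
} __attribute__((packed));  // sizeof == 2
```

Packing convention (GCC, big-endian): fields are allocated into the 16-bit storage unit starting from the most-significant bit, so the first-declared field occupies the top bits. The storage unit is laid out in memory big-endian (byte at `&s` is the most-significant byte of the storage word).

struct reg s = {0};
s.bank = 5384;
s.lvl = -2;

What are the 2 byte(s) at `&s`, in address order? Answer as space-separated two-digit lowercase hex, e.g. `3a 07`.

bank:13 = 5384 → 0x1508 << 3 → word 0xa840
lvl:3 = -2 → 0x6 << 0 → word 0xa846
word = 0xa846 → big-endian bytes:
  [0]=0xa8  [1]=0x46

a8 46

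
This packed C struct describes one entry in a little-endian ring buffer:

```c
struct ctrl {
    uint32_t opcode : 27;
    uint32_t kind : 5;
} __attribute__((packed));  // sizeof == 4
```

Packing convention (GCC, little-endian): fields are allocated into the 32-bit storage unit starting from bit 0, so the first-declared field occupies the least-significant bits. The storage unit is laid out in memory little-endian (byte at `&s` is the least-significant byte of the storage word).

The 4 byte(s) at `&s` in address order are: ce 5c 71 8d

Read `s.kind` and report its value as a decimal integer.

17

[0]=0xce [1]=0x5c [2]=0x71 [3]=0x8d (little-endian) → word 0x8d715cce
opcode:27 @ bit 0 → (0x8d715cce>>0)&0x7ffffff = 0x5715cce
kind:5 @ bit 27 → (0x8d715cce>>27)&0x1f = 0x11  ←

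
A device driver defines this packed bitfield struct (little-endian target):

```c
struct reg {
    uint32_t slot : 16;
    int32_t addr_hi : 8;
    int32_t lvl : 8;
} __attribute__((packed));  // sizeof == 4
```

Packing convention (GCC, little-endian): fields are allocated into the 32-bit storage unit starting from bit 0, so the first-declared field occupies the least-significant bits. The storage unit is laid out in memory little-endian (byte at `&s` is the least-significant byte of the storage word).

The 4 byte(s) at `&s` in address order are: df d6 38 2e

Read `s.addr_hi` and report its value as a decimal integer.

[0]=0xdf [1]=0xd6 [2]=0x38 [3]=0x2e (little-endian) → word 0x2e38d6df
slot:16 @ bit 0 → (0x2e38d6df>>0)&0xffff = 0xd6df
addr_hi:8 @ bit 16 → (0x2e38d6df>>16)&0xff = 0x38  ←
lvl:8 @ bit 24 → (0x2e38d6df>>24)&0xff = 0x2e
addr_hi signed 8b, MSB=0: value = 56

56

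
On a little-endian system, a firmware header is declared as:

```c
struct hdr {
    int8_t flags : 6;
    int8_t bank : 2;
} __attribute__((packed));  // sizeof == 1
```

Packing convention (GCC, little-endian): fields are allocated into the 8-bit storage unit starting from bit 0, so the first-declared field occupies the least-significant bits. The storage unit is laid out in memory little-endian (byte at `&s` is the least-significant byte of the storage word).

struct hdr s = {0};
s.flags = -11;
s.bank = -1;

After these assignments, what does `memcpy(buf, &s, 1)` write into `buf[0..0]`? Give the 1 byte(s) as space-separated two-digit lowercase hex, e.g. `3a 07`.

flags (6b) val=-11 bits=0x35 at bit 0: 0x35
bank (2b) val=-1 bits=0x3 at bit 6: 0xf5
word = 0xf5 → little-endian bytes:
  [0]=0xf5

f5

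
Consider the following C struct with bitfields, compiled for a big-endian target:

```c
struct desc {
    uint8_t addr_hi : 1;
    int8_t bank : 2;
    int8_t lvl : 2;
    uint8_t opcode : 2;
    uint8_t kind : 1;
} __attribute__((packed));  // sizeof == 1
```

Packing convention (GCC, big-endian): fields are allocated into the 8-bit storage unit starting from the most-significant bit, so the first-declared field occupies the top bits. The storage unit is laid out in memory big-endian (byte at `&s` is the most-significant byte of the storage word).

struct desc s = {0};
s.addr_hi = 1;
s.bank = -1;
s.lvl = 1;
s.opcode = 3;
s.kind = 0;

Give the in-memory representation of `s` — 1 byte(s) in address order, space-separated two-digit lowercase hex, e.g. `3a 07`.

[7+:1] addr_hi=1 & 0x1 = 0x1; word=0x80
[5+:2] bank=-1 & 0x3 = 0x3; word=0xe0
[3+:2] lvl=1 & 0x3 = 0x1; word=0xe8
[1+:2] opcode=3 & 0x3 = 0x3; word=0xee
[0+:1] kind=0 & 0x1 = 0x0; word=0xee
word = 0xee → big-endian bytes:
  [0]=0xee

ee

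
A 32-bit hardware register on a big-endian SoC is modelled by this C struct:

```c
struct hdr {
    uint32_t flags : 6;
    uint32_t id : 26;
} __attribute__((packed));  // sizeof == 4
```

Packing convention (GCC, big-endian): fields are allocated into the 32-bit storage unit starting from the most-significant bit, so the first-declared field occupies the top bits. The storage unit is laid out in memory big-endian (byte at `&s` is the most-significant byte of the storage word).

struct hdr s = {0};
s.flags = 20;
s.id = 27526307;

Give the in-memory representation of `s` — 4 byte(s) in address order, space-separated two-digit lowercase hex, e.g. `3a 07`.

51 a4 04 a3

flags:6 = 20 → 0x14 << 26 → word 0x50000000
id:26 = 27526307 → 0x1a404a3 << 0 → word 0x51a404a3
word = 0x51a404a3 → big-endian bytes:
  [0]=0x51  [1]=0xa4  [2]=0x04  [3]=0xa3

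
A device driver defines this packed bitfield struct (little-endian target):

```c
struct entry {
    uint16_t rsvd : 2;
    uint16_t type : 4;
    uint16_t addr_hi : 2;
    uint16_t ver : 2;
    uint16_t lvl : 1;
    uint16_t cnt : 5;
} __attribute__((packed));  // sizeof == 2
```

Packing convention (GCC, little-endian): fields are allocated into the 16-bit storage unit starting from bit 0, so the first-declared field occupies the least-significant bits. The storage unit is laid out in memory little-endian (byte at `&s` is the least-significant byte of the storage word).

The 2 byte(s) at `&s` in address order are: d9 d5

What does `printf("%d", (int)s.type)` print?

[0]=0xd9 [1]=0xd5 (little-endian) → word 0xd5d9
rsvd [0+:2] = (word>>0) & 0x3 = 1
type [2+:4] = (word>>2) & 0xf = 6  ←
addr_hi [6+:2] = (word>>6) & 0x3 = 3
ver [8+:2] = (word>>8) & 0x3 = 1
lvl [10+:1] = (word>>10) & 0x1 = 1
cnt [11+:5] = (word>>11) & 0x1f = 26

6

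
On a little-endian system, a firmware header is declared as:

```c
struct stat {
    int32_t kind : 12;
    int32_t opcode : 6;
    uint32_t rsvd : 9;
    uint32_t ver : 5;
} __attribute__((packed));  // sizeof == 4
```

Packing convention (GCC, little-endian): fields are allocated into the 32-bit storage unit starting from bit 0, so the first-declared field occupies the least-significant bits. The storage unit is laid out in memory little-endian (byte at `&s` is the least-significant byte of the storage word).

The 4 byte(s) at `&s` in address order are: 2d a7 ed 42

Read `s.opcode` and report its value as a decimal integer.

[0]=0x2d [1]=0xa7 [2]=0xed [3]=0x42 (little-endian) → word 0x42eda72d
kind:12 @ bit 0 → (0x42eda72d>>0)&0xfff = 0x72d
opcode:6 @ bit 12 → (0x42eda72d>>12)&0x3f = 0x1a  ←
rsvd:9 @ bit 18 → (0x42eda72d>>18)&0x1ff = 0xbb
ver:5 @ bit 27 → (0x42eda72d>>27)&0x1f = 0x8
opcode signed 6b, MSB=0: value = 26

26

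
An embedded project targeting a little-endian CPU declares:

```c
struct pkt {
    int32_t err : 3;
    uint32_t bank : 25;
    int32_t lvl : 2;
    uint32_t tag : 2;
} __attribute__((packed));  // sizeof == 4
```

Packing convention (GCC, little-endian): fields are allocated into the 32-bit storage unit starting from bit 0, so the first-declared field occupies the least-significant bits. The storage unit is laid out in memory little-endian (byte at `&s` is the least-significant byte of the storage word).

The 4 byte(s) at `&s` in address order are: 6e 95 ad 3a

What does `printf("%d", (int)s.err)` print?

-2

[0]=0x6e [1]=0x95 [2]=0xad [3]=0x3a (little-endian) → word 0x3aad956e
err [0+:3] = (word>>0) & 0x7 = 6  ←
bank [3+:25] = (word>>3) & 0x1ffffff = 22393517
lvl [28+:2] = (word>>28) & 0x3 = 3
tag [30+:2] = (word>>30) & 0x3 = 0
err signed 3b, MSB=1: 6 - 8 = -2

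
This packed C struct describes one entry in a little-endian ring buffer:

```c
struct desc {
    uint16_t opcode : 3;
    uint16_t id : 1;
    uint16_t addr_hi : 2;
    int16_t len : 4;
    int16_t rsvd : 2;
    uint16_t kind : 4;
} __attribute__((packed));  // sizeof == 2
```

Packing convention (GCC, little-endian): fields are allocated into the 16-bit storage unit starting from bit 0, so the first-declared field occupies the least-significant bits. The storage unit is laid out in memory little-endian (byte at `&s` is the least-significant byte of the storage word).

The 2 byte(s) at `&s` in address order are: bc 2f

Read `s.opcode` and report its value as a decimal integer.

4

[0]=0xbc [1]=0x2f (little-endian) → word 0x2fbc
opcode:3 @ bit 0 → (0x2fbc>>0)&0x7 = 0x4  ←
id:1 @ bit 3 → (0x2fbc>>3)&0x1 = 0x1
addr_hi:2 @ bit 4 → (0x2fbc>>4)&0x3 = 0x3
len:4 @ bit 6 → (0x2fbc>>6)&0xf = 0xe
rsvd:2 @ bit 10 → (0x2fbc>>10)&0x3 = 0x3
kind:4 @ bit 12 → (0x2fbc>>12)&0xf = 0x2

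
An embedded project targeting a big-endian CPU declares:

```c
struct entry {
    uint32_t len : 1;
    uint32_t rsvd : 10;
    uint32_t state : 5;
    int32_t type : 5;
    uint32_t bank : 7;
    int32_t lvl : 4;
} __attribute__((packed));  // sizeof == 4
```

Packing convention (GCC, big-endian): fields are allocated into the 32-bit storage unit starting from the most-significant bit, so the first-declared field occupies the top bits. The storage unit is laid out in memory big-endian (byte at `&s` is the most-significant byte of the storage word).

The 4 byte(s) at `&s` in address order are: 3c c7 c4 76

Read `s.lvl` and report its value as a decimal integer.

6

[0]=0x3c [1]=0xc7 [2]=0xc4 [3]=0x76 (big-endian) → word 0x3cc7c476
len [31+:1] = (word>>31) & 0x1 = 0
rsvd [21+:10] = (word>>21) & 0x3ff = 486
state [16+:5] = (word>>16) & 0x1f = 7
type [11+:5] = (word>>11) & 0x1f = 24
bank [4+:7] = (word>>4) & 0x7f = 71
lvl [0+:4] = (word>>0) & 0xf = 6  ←
lvl signed 4b, MSB=0: value = 6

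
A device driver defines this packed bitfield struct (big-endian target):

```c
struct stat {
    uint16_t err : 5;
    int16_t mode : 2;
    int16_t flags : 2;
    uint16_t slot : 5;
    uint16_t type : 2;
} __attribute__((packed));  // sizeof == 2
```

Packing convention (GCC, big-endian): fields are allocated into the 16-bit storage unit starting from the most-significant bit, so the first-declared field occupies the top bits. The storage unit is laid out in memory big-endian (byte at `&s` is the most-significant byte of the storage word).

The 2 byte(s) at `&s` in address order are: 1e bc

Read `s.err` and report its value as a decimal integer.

[0]=0x1e [1]=0xbc (big-endian) → word 0x1ebc
err [11+:5] = (word>>11) & 0x1f = 3  ←
mode [9+:2] = (word>>9) & 0x3 = 3
flags [7+:2] = (word>>7) & 0x3 = 1
slot [2+:5] = (word>>2) & 0x1f = 15
type [0+:2] = (word>>0) & 0x3 = 0

3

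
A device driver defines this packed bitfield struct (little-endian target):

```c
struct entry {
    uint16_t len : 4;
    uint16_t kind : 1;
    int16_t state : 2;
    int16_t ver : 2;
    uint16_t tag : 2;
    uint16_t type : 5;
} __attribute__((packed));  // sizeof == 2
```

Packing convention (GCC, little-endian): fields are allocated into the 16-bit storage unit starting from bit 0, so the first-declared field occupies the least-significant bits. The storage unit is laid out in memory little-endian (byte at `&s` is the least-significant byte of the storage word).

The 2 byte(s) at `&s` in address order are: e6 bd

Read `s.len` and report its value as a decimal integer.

[0]=0xe6 [1]=0xbd (little-endian) → word 0xbde6
len [0+:4] = (word>>0) & 0xf = 6  ←
kind [4+:1] = (word>>4) & 0x1 = 0
state [5+:2] = (word>>5) & 0x3 = 3
ver [7+:2] = (word>>7) & 0x3 = 3
tag [9+:2] = (word>>9) & 0x3 = 2
type [11+:5] = (word>>11) & 0x1f = 23

6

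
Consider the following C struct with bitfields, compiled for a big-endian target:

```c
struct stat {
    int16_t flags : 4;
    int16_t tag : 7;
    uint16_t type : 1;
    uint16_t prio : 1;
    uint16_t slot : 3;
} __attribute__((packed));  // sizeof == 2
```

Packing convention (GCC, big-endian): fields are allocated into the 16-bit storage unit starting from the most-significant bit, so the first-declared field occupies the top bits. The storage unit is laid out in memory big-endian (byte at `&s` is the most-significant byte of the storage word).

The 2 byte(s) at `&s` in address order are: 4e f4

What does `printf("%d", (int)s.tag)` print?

-9

[0]=0x4e [1]=0xf4 (big-endian) → word 0x4ef4
flags:4 @ bit 12 → (0x4ef4>>12)&0xf = 0x4
tag:7 @ bit 5 → (0x4ef4>>5)&0x7f = 0x77  ←
type:1 @ bit 4 → (0x4ef4>>4)&0x1 = 0x1
prio:1 @ bit 3 → (0x4ef4>>3)&0x1 = 0x0
slot:3 @ bit 0 → (0x4ef4>>0)&0x7 = 0x4
tag signed 7b, MSB=1: 119 - 128 = -9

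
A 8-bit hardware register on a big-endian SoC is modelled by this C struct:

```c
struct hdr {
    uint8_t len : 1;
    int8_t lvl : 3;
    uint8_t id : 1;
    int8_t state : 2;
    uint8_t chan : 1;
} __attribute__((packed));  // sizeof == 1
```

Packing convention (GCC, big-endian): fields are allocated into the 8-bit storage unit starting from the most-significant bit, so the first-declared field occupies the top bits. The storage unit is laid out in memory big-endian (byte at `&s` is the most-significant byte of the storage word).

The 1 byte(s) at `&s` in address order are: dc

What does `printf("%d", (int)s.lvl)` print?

[0]=0xdc (big-endian) → word 0xdc
len [7+:1] = (word>>7) & 0x1 = 1
lvl [4+:3] = (word>>4) & 0x7 = 5  ←
id [3+:1] = (word>>3) & 0x1 = 1
state [1+:2] = (word>>1) & 0x3 = 2
chan [0+:1] = (word>>0) & 0x1 = 0
lvl signed 3b, MSB=1: 5 - 8 = -3

-3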